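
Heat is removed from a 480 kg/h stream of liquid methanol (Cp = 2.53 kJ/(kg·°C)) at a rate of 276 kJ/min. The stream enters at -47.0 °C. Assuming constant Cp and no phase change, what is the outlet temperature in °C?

Q = 276 kJ/min = 16560 kJ/h
ΔT = Q/(ṁ·Cp) = 16560/(480×2.53) = 13.636 K
T_out = -47.0 − 13.636 = -60.636 °C

T_out = -60.6 °C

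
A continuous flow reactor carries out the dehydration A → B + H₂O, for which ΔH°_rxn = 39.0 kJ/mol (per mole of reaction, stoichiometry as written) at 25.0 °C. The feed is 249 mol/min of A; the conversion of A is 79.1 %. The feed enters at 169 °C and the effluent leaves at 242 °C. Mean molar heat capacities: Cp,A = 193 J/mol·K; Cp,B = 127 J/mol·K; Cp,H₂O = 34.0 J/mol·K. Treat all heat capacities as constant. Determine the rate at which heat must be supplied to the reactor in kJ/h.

Q_in = 589000 kJ/h

Extent of reaction ξ = 0.791 × 249 = 196.96 mol/min
Reaction term: ξ·ΔH°_rxn = 196.96 × 39.0 = 7681.4 kJ/min
Sensible, feed 169→25 °C: -6920.2 kJ/min
Outlet flows (mol/min): A 52.041, B 196.96, H₂O 196.96
Sensible, products 25→242 °C: 9060.7 kJ/min
Q = ΔH = 9821.9 kJ/min = 163.7 kW
Heat supplied = 589310 kJ/h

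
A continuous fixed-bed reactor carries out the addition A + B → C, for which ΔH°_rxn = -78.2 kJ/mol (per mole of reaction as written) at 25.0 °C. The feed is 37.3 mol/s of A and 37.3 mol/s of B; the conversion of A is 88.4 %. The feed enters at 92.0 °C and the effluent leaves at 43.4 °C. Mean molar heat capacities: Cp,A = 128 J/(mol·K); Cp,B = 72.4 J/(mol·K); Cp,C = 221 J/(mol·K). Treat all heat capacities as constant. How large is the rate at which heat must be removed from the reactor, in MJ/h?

Extent of reaction ξ = 0.884 × 37.3 = 32.973 mol/s
Reaction term: ξ·ΔH°_rxn = 32.973 × -78.2 = -2578.5 kJ/s
Sensible, feed 92.0→25 °C: -500.82 kJ/s
Outlet flows (mol/s): A 4.3268, B 4.3268, C 32.973
Sensible, products 25→43.4 °C: 150.04 kJ/s
Q = ΔH = -2929.3 kJ/s = -2929.3 kW
Heat removed = 10545 MJ/h

Q_out = 10500 MJ/h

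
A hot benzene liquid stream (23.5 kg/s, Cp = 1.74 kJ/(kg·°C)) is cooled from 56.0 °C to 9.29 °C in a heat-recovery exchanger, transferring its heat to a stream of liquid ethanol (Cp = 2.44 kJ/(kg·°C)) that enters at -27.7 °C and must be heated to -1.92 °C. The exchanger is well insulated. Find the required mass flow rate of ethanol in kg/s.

Heat released by hot stream: Q = 23.5 × 1.74 × (56.0 − 9.29) = 1910 kJ/s
Energy balance on cold side (adiabatic exchanger): Q = ṁ_c·Cp_c·(T_c,out − T_c,in)
ṁ_c = 1910 / [2.44 × (-1.92 − -27.7)] = 30.364 kg/s

ṁ_c = 30.4 kg/s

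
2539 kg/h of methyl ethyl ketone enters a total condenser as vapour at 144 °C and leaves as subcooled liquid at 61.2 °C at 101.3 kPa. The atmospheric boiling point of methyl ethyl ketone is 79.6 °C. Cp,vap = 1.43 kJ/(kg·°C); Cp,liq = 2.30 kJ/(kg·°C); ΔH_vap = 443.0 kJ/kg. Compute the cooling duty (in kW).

Q_c = 407 kW

vapour 144→79.6 °C: -92.092 kJ/kg
condensation at 79.6 °C: -443 kJ/kg
liquid 79.6→61.2 °C: -42.32 kJ/kg
Δh = -92.092 + -443 + -42.32 = -577.41 kJ/kg
Q = ṁ·Δh = 2539 kg/h × -577.41 kJ/kg = -1.466e+06 kJ/h
|Q| = 407.24 kW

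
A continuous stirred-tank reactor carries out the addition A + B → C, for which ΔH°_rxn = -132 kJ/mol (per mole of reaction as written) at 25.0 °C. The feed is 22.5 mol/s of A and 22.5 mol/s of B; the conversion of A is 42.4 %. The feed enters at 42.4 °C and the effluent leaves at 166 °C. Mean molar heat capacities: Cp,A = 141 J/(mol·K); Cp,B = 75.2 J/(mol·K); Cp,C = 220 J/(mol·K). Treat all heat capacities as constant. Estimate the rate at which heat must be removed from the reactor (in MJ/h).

Q_out = 2350 MJ/h

Extent of reaction ξ = 0.424 × 22.5 = 9.54 mol/s
Reaction term: ξ·ΔH°_rxn = 9.54 × -132 = -1259.3 kJ/s
Sensible, feed 42.4→25 °C: -84.642 kJ/s
Outlet flows (mol/s): A 12.96, B 12.96, C 9.54
Sensible, products 25→166 °C: 691.01 kJ/s
Q = ΔH = -652.92 kJ/s = -652.92 kW
Heat removed = 2350.5 MJ/h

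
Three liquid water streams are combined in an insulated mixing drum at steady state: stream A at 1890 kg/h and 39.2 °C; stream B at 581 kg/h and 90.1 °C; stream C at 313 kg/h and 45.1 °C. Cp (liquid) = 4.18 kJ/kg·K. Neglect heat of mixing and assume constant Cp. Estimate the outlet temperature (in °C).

T_out = 50.5 °C

No heat crosses the boundary, so H_out = H_in.
T_out = Σ ṁᵢCp,ᵢTᵢ / Σ ṁᵢCp,ᵢ
      = 587510 / 11637 = 50.486 °C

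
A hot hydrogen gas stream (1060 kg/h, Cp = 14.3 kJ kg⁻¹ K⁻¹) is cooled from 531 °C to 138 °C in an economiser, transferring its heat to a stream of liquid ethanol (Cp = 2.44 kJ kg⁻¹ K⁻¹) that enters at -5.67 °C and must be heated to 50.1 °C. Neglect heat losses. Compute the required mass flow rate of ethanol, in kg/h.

Heat released by hot stream: Q = 1060 × 14.3 × (531 − 138) = 5.9571e+06 kJ/h
Energy balance on cold side (adiabatic exchanger): Q = ṁ_c·Cp_c·(T_c,out − T_c,in)
ṁ_c = 5.9571e+06 / [2.44 × (50.1 − -5.67)] = 43777 kg/h

ṁ_c = 43800 kg/h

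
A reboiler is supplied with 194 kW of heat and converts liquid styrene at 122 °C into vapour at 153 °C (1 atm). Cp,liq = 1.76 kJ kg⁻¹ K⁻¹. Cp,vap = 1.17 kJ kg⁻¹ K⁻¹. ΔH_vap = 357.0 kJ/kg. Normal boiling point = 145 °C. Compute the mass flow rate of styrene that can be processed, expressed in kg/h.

Δh = 1.76×(145−122) + 357.0 + 1.17×(153−145) = 406.84 kJ/kg
Q = 194 kW = 194 kJ/s = 698400 kJ/h
ṁ = Q/Δh = 698400 / 406.84 = 1716.6 kg/h

ṁ = 1720 kg/h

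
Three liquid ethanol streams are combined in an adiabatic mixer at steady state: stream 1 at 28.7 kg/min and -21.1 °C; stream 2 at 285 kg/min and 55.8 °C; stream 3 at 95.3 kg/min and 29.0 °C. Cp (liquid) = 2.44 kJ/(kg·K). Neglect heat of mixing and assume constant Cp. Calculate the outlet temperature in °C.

No heat crosses the boundary, so H_out = H_in.
Σ ṁᵢCp,ᵢTᵢ = 28.7×2.44×-21.1 + 285×2.44×55.8 + 95.3×2.44×29.0 = 44069
Σ ṁᵢCp,ᵢ = 28.7×2.44 + 285×2.44 + 95.3×2.44 = 997.96
T_out = 44069 / 997.96 = 44.159 °C

T_out = 44.2 °C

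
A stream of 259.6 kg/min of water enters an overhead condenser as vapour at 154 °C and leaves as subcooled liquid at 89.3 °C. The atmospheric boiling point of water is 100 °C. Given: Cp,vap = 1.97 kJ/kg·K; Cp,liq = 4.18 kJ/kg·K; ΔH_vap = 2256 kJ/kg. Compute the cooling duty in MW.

Q_c = 10.4 MW

vapour 154→100 °C: -106.38 kJ/kg
condensation at 100 °C: -2256 kJ/kg
liquid 100→89.3 °C: -44.726 kJ/kg
Δh = -106.38 + -2256 + -44.726 = -2407.1 kJ/kg
Q = ṁ·Δh = 259.6 kg/min × -2407.1 kJ/kg = -624880 kJ/min
|Q| = 10415 kW = 10.415 MW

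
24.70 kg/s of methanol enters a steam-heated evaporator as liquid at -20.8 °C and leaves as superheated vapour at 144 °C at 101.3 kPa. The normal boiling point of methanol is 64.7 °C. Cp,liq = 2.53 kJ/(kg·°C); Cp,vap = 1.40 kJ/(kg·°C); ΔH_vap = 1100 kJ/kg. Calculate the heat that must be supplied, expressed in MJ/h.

liquid -20.8→64.7 °C: 216.31 kJ/kg
vaporisation at 64.7 °C: 1100 kJ/kg
vapour 64.7→144 °C: 111.02 kJ/kg
Δh = 216.31 + 1100 + 111.02 = 1427.3 kJ/kg
Q = ṁ·Δh = 24.70 kg/s × 1427.3 kJ/kg = 35255 kJ/s
|Q| = 35255 kW = 126920 MJ/h

Q = 127000 MJ/h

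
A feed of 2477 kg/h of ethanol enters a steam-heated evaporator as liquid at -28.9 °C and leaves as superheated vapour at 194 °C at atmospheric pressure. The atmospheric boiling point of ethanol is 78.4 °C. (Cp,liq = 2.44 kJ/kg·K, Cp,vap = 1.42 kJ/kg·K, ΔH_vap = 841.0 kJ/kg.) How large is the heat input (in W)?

liquid -28.9→78.4 °C: 261.81 kJ/kg
vaporisation at 78.4 °C: 841 kJ/kg
vapour 78.4→194 °C: 164.15 kJ/kg
Δh = 261.81 + 841 + 164.15 = 1267 kJ/kg
Q = ṁ·Δh = 2477 kg/h × 1267 kJ/kg = 3.1383e+06 kJ/h
|Q| = 871.74 kW = 871740 W

Q = 872000 W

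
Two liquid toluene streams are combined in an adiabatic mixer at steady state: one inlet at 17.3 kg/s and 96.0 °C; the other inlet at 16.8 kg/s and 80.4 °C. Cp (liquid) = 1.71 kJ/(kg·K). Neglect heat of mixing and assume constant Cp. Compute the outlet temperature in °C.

T_out = 88.3 °C

Energy balance with Q = 0: Σ ṁᵢCp,ᵢ(T_out − Tᵢ) = 0
Σ ṁᵢCp,ᵢTᵢ = 17.3×1.71×96.0 + 16.8×1.71×80.4 = 5149.7
Σ ṁᵢCp,ᵢ = 17.3×1.71 + 16.8×1.71 = 58.311
T_out = 5149.7 / 58.311 = 88.314 °C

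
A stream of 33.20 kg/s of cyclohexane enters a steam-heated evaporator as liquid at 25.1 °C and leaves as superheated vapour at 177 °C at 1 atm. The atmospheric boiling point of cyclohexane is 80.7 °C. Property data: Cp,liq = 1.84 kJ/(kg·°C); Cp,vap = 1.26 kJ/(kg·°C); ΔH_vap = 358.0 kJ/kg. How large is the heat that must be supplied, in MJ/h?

Q = 69500 MJ/h

liquid 25.1→80.7 °C: 102.3 kJ/kg
vaporisation at 80.7 °C: 358 kJ/kg
vapour 80.7→177 °C: 121.34 kJ/kg
Δh = 102.3 + 358 + 121.34 = 581.64 kJ/kg
Q = ṁ·Δh = 33.20 kg/s × 581.64 kJ/kg = 19311 kJ/s
|Q| = 19311 kW = 69518 MJ/h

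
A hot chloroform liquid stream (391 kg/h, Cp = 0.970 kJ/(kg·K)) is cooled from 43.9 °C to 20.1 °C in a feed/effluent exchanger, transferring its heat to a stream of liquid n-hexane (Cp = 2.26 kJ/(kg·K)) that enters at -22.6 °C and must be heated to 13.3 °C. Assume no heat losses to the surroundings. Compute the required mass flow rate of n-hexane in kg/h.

Heat released by hot stream: Q = 391 × 0.970 × (43.9 − 20.1) = 9026.6 kJ/h
Energy balance on cold side (adiabatic exchanger): Q = ṁ_c·Cp_c·(T_c,out − T_c,in)
ṁ_c = 9026.6 / [2.26 × (13.3 − -22.6)] = 111.26 kg/h

ṁ_c = 111 kg/h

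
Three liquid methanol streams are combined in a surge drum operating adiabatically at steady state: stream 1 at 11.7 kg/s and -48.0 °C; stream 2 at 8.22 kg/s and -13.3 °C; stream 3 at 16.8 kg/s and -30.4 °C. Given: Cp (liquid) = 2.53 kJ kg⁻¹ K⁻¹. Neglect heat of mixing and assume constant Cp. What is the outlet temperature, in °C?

Adiabatic, steady state ⇒ Σ ṁᵢCp,ᵢ(T_out − Tᵢ) = 0
T_out = Σ ṁᵢCp,ᵢTᵢ / Σ ṁᵢCp,ᵢ
      = -2989.6 / 92.902 = -32.18 °C

T_out = -32.2 °C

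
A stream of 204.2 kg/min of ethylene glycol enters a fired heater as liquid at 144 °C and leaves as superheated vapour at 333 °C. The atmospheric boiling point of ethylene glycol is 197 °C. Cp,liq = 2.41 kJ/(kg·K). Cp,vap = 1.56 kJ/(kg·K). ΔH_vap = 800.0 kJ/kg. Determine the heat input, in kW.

Q = 3880 kW

liquid 144→197 °C: 127.73 kJ/kg
vaporisation at 197 °C: 800 kJ/kg
vapour 197→333 °C: 212.16 kJ/kg
Δh = 127.73 + 800 + 212.16 = 1139.9 kJ/kg
Q = ṁ·Δh = 204.2 kg/min × 1139.9 kJ/kg = 232770 kJ/min
|Q| = 3879.4 kW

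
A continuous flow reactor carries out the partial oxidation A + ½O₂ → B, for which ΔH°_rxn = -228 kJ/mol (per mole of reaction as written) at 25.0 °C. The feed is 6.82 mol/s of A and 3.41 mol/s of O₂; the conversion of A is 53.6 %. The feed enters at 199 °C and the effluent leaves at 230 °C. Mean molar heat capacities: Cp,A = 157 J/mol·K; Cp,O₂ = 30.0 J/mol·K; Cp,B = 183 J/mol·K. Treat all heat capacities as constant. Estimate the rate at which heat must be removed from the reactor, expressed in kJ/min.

Q_out = 47300 kJ/min

Extent of reaction ξ = 0.536 × 6.82 = 3.6555 mol/s
Reaction term: ξ·ΔH°_rxn = 3.6555 × -228 = -833.46 kJ/s
Sensible, feed 199→25 °C: -204.11 kJ/s
Outlet flows (mol/s): A 3.1645, O₂ 1.5822, B 3.6555
Sensible, products 25→230 °C: 248.72 kJ/s
Q = ΔH = -788.85 kJ/s = -788.85 kW
Heat removed = 47331 kJ/min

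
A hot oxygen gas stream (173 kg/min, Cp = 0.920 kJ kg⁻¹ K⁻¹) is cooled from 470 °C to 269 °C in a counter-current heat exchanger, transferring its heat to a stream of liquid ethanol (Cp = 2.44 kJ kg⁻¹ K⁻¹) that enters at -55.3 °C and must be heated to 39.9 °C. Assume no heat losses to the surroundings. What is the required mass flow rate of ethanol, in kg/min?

ṁ_c = 138 kg/min

Heat released by hot stream: Q = 173 × 0.920 × (470 − 269) = 31991 kJ/min
Energy balance on cold side (adiabatic exchanger): Q = ṁ_c·Cp_c·(T_c,out − T_c,in)
ṁ_c = 31991 / [2.44 × (39.9 − -55.3)] = 137.72 kg/min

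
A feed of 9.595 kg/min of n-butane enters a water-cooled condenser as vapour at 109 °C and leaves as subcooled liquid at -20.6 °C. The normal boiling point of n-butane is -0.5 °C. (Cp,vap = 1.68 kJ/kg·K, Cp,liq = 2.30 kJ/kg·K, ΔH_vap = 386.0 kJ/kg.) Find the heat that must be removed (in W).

vapour 109→-0.5 °C: -183.96 kJ/kg
condensation at -0.5 °C: -386 kJ/kg
liquid -0.5→-20.6 °C: -46.23 kJ/kg
Δh = -183.96 + -386 + -46.23 = -616.19 kJ/kg
Q = ṁ·Δh = 9.595 kg/min × -616.19 kJ/kg = -5912.3 kJ/min
|Q| = 98.539 kW = 98539 W

Q_c = 98500 W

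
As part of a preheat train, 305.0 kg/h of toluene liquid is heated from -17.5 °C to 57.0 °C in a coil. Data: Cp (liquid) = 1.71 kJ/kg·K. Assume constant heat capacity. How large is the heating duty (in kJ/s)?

Q = ṁ·Cp·ΔT = 305.0 × 1.71 × (57.0 − -17.5) = 38855 kJ/h
Converting: 38855 / 3600 s = 10.793 kW

Q = 10.8 kJ/s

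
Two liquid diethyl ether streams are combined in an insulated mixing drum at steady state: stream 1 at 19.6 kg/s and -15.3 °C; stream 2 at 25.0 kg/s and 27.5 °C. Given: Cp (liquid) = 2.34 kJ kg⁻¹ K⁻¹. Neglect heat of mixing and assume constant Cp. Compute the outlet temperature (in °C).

Energy balance with Q = 0: Σ ṁᵢCp,ᵢ(T_out − Tᵢ) = 0
Σ ṁᵢCp,ᵢTᵢ = 19.6×2.34×-15.3 + 25.0×2.34×27.5 = 907.03
Σ ṁᵢCp,ᵢ = 19.6×2.34 + 25.0×2.34 = 104.36
T_out = 907.03 / 104.36 = 8.691 °C

T_out = 8.69 °C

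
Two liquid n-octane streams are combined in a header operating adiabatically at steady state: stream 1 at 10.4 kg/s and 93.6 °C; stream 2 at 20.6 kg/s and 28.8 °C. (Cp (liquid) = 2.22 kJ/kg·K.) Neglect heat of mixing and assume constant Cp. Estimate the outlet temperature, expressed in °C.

No heat crosses the boundary, so H_out = H_in.
Σ ṁᵢCp,ᵢTᵢ = 10.4×2.22×93.6 + 20.6×2.22×28.8 = 3478.1
Σ ṁᵢCp,ᵢ = 10.4×2.22 + 20.6×2.22 = 68.82
T_out = 3478.1 / 68.82 = 50.539 °C

T_out = 50.5 °C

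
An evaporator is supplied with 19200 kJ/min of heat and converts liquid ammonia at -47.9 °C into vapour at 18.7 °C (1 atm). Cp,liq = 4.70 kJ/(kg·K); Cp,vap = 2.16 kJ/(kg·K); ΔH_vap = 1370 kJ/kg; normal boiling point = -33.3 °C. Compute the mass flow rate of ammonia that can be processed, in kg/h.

Δh = 4.70×(-33.3−-47.9) + 1370 + 2.16×(18.7−-33.3) = 1550.9 kJ/kg
Q = 19200 kJ/min = 320 kJ/s = 1.152e+06 kJ/h
ṁ = Q/Δh = 1.152e+06 / 1550.9 = 742.78 kg/h

ṁ = 743 kg/h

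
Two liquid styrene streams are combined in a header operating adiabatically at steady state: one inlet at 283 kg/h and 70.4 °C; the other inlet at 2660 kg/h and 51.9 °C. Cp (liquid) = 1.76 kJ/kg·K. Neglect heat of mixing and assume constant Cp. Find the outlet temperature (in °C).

T_out = 53.7 °C

No heat crosses the boundary, so H_out = H_in.
Σ ṁᵢCp,ᵢTᵢ = 283×1.76×70.4 + 2660×1.76×51.9 = 278040
Σ ṁᵢCp,ᵢ = 283×1.76 + 2660×1.76 = 5179.7
T_out = 278040 / 5179.7 = 53.679 °C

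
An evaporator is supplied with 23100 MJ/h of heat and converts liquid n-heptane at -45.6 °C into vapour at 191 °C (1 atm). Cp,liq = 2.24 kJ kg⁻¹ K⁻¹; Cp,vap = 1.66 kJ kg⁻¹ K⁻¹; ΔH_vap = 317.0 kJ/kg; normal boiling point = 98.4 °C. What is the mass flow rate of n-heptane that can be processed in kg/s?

ṁ = 8.09 kg/s

Δh = 2.24×(98.4−-45.6) + 317.0 + 1.66×(191−98.4) = 793.28 kJ/kg
Q = 23100 MJ/h = 6416.7 kJ/s = 6416.7 kJ/s
ṁ = Q/Δh = 6416.7 / 793.28 = 8.0888 kg/s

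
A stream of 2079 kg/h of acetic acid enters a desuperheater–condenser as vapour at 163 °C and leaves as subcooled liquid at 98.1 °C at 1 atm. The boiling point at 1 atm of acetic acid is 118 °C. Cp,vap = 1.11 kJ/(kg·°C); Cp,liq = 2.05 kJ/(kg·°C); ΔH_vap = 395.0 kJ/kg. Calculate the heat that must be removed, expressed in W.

vapour 163→118 °C: -49.95 kJ/kg
condensation at 118 °C: -395 kJ/kg
liquid 118→98.1 °C: -40.795 kJ/kg
Δh = -49.95 + -395 + -40.795 = -485.75 kJ/kg
Q = ṁ·Δh = 2079 kg/h × -485.75 kJ/kg = -1.0099e+06 kJ/h
|Q| = 280.52 kW = 280520 W

Q_c = 281000 W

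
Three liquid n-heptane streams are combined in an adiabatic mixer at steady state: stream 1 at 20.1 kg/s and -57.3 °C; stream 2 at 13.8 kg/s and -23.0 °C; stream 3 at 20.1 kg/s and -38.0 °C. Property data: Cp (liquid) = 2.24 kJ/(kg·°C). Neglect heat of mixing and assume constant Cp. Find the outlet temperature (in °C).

No heat crosses the boundary, so H_out = H_in.
T_out = Σ ṁᵢCp,ᵢTᵢ / Σ ṁᵢCp,ᵢ
      = -5001.8 / 120.96 = -41.351 °C

T_out = -41.4 °C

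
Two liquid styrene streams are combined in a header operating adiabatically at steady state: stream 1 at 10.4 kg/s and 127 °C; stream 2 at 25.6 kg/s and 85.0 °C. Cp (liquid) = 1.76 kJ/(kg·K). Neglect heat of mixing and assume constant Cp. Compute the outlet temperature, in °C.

T_out = 97.1 °C

Adiabatic, steady state ⇒ Σ ṁᵢCp,ᵢ(T_out − Tᵢ) = 0
Σ ṁᵢCp,ᵢTᵢ = 10.4×1.76×127 + 25.6×1.76×85.0 = 6154.4
Σ ṁᵢCp,ᵢ = 10.4×1.76 + 25.6×1.76 = 63.36
T_out = 6154.4 / 63.36 = 97.133 °C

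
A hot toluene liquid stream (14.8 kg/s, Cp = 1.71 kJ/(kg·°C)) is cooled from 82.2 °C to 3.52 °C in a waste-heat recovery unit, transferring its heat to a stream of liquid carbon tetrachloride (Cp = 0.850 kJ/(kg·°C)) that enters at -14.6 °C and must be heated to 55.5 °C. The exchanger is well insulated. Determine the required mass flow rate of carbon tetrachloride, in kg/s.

ṁ_c = 33.4 kg/s

Heat released by hot stream: Q = 14.8 × 1.71 × (82.2 − 3.52) = 1991.2 kJ/s
Energy balance on cold side (adiabatic exchanger): Q = ṁ_c·Cp_c·(T_c,out − T_c,in)
ṁ_c = 1991.2 / [0.850 × (55.5 − -14.6)] = 33.418 kg/s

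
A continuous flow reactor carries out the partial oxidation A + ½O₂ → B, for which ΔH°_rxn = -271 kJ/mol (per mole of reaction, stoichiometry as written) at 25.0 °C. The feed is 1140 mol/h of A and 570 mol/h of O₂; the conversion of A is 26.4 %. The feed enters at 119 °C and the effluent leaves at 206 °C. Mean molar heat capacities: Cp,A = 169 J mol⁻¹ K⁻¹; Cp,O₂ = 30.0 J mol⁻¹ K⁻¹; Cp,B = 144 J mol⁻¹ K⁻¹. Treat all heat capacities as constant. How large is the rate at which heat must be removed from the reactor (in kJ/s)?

Q_out = 18.2 kJ/s

Extent of reaction ξ = 0.264 × 1140 = 300.96 mol/h
Reaction term: ξ·ΔH°_rxn = 300.96 × -271 = -81560 kJ/h
Sensible, feed 119→25 °C: -19717 kJ/h
Outlet flows (mol/h): A 839.04, O₂ 419.52, B 300.96
Sensible, products 25→206 °C: 35788 kJ/h
Q = ΔH = -65490 kJ/h = -18.192 kW
Heat removed = 18.192 kJ/s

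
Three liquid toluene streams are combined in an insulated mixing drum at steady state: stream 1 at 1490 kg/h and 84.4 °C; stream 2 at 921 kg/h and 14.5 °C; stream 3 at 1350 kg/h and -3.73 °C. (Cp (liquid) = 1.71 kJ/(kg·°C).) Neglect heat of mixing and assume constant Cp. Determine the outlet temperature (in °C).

T_out = 35.6 °C

Adiabatic, steady state ⇒ Σ ṁᵢCp,ᵢ(T_out − Tᵢ) = 0
Σ ṁᵢCp,ᵢTᵢ = 1490×1.71×84.4 + 921×1.71×14.5 + 1350×1.71×-3.73 = 229270
Σ ṁᵢCp,ᵢ = 1490×1.71 + 921×1.71 + 1350×1.71 = 6431.3
T_out = 229270 / 6431.3 = 35.649 °C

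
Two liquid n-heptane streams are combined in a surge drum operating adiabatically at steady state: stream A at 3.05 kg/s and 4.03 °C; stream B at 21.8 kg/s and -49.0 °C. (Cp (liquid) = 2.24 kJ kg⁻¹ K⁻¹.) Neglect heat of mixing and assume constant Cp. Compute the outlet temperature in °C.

T_out = -42.5 °C

No heat crosses the boundary, so H_out = H_in.
T_out = Σ ṁᵢCp,ᵢTᵢ / Σ ṁᵢCp,ᵢ
      = -2365.2 / 55.664 = -42.491 °C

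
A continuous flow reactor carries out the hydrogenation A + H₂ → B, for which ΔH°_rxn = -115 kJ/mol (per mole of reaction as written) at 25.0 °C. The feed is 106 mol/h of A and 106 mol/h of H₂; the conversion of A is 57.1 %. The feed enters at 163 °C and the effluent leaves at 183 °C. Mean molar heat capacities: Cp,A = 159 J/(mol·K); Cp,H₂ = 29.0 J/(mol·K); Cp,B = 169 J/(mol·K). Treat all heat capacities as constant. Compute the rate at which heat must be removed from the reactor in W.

Extent of reaction ξ = 0.571 × 106 = 60.526 mol/h
Reaction term: ξ·ΔH°_rxn = 60.526 × -115 = -6960.5 kJ/h
Sensible, feed 163→25 °C: -2750.1 kJ/h
Outlet flows (mol/h): A 45.474, H₂ 45.474, B 60.526
Sensible, products 25→183 °C: 2966.9 kJ/h
Q = ΔH = -6743.6 kJ/h = -1.8732 kW
Heat removed = 1873.2 W

Q_out = 1870 W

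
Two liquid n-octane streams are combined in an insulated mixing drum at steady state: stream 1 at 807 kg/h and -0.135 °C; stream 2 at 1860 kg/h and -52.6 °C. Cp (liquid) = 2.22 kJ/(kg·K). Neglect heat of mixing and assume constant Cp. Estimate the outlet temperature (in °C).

T_out = -36.7 °C

Adiabatic, steady state ⇒ Σ ṁᵢCp,ᵢ(T_out − Tᵢ) = 0
Σ ṁᵢCp,ᵢTᵢ = 807×2.22×-0.135 + 1860×2.22×-52.6 = -217440
Σ ṁᵢCp,ᵢ = 807×2.22 + 1860×2.22 = 5920.7
T_out = -217440 / 5920.7 = -36.725 °C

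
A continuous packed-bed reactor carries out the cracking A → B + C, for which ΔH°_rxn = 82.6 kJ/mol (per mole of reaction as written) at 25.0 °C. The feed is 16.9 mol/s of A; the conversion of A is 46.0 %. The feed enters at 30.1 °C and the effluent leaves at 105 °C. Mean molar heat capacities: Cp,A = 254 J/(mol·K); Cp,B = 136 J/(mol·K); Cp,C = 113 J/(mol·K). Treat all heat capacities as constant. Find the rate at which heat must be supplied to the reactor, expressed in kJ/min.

Extent of reaction ξ = 0.460 × 16.9 = 7.774 mol/s
Reaction term: ξ·ΔH°_rxn = 7.774 × 82.6 = 642.13 kJ/s
Sensible, feed 30.1→25 °C: -21.892 kJ/s
Outlet flows (mol/s): A 9.126, B 7.774, C 7.774
Sensible, products 25→105 °C: 340.3 kJ/s
Q = ΔH = 960.54 kJ/s = 960.54 kW
Heat supplied = 57632 kJ/min

Q_in = 57600 kJ/min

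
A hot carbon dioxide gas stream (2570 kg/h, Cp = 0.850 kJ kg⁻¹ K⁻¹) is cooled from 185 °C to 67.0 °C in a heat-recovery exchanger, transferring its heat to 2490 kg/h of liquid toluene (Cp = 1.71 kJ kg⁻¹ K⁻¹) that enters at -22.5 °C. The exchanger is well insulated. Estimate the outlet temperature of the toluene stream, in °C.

Heat released by hot stream: Q = 2570 × 0.850 × (185 − 67.0) = 257770 kJ/h
Energy balance on cold side (adiabatic exchanger): Q = ṁ_c·Cp_c·(T_c,out − T_c,in)
T_c,out = -22.5 + 257770/(2490 × 1.71) = 38.039 °C

T_c,out = 38.0 °C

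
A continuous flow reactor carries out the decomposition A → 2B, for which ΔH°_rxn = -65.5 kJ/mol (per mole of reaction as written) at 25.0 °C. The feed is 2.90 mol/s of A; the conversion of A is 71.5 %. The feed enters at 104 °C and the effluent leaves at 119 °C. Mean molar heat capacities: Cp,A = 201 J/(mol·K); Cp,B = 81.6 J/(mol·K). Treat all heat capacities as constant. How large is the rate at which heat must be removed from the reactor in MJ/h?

Extent of reaction ξ = 0.715 × 2.90 = 2.0735 mol/s
Reaction term: ξ·ΔH°_rxn = 2.0735 × -65.5 = -135.81 kJ/s
Sensible, feed 104→25 °C: -46.049 kJ/s
Outlet flows (mol/s): A 0.8265, B 4.147
Sensible, products 25→119 °C: 47.425 kJ/s
Q = ΔH = -134.44 kJ/s = -134.44 kW
Heat removed = 483.98 MJ/h

Q_out = 484 MJ/h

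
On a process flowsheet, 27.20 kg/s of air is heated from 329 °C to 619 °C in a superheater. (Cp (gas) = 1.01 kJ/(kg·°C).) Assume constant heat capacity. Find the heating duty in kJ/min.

Q = 478000 kJ/min

Q = ṁ·Cp·ΔT = 27.20 × 1.01 × (619 − 329) = 7966.9 kJ/s
Heating duty = 478010 kJ/min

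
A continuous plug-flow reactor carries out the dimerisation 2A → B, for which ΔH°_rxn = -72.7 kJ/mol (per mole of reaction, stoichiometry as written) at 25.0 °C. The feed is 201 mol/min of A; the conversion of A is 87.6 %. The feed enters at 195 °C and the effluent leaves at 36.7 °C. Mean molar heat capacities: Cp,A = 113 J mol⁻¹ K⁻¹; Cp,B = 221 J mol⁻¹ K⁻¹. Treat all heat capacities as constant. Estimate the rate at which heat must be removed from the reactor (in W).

Extent of reaction ξ = 0.876 × 201 / 2 = 88.038 mol/min
Reaction term: ξ·ΔH°_rxn = 88.038 × -72.7 = -6400.4 kJ/min
Sensible, feed 195→25 °C: -3861.2 kJ/min
Outlet flows (mol/min): A 24.924, B 88.038
Sensible, products 25→36.7 °C: 260.59 kJ/min
Q = ΔH = -10001 kJ/min = -166.68 kW
Heat removed = 166680 W

Q_out = 167000 W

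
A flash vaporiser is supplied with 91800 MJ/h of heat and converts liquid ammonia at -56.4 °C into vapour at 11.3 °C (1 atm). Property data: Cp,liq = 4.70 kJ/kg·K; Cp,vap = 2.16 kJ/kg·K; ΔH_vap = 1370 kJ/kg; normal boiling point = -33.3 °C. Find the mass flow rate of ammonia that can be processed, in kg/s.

ṁ = 16.2 kg/s

Δh = 4.70×(-33.3−-56.4) + 1370 + 2.16×(11.3−-33.3) = 1574.9 kJ/kg
Q = 91800 MJ/h = 25500 kJ/s = 25500 kJ/s
ṁ = Q/Δh = 25500 / 1574.9 = 16.191 kg/s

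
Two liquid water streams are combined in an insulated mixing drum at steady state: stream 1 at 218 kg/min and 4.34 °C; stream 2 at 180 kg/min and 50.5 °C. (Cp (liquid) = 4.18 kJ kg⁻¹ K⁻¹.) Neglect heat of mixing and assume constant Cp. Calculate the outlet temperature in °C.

T_out = 25.2 °C

Adiabatic, steady state ⇒ Σ ṁᵢCp,ᵢ(T_out − Tᵢ) = 0
T_out = Σ ṁᵢCp,ᵢTᵢ / Σ ṁᵢCp,ᵢ
      = 41951 / 1663.6 = 25.216 °C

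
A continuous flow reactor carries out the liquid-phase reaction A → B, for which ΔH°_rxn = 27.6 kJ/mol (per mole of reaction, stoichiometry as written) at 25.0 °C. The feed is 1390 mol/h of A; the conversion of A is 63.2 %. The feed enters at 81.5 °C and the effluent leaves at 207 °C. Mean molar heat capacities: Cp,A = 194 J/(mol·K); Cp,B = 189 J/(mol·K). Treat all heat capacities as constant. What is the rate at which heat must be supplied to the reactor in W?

Q_in = 15900 W

Extent of reaction ξ = 0.632 × 1390 = 878.48 mol/h
Reaction term: ξ·ΔH°_rxn = 878.48 × 27.6 = 24246 kJ/h
Sensible, feed 81.5→25 °C: -15236 kJ/h
Outlet flows (mol/h): A 511.52, B 878.48
Sensible, products 25→207 °C: 48279 kJ/h
Q = ΔH = 57289 kJ/h = 15.914 kW
Heat supplied = 15914 W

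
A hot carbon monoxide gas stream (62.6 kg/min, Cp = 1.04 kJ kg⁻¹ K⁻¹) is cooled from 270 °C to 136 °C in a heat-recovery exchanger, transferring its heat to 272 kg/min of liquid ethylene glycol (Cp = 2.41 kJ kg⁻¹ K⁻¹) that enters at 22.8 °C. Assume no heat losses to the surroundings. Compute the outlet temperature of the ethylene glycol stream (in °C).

T_c,out = 36.1 °C

Heat released by hot stream: Q = 62.6 × 1.04 × (270 − 136) = 8723.9 kJ/min
Energy balance on cold side (adiabatic exchanger): Q = ṁ_c·Cp_c·(T_c,out − T_c,in)
T_c,out = 22.8 + 8723.9/(272 × 2.41) = 36.108 °C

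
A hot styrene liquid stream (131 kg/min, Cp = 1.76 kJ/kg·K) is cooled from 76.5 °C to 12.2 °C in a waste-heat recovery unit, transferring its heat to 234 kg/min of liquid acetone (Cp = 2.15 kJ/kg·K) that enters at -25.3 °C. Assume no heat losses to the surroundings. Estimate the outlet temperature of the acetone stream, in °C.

T_c,out = 4.17 °C

Heat released by hot stream: Q = 131 × 1.76 × (76.5 − 12.2) = 14825 kJ/min
Energy balance on cold side (adiabatic exchanger): Q = ṁ_c·Cp_c·(T_c,out − T_c,in)
T_c,out = -25.3 + 14825/(234 × 2.15) = 4.1673 °C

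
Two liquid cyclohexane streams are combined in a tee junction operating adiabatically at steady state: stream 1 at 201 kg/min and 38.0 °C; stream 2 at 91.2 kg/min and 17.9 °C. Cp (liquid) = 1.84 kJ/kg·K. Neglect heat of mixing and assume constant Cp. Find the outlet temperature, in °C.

No heat crosses the boundary, so H_out = H_in.
T_out = Σ ṁᵢCp,ᵢTᵢ / Σ ṁᵢCp,ᵢ
      = 17058 / 537.65 = 31.726 °C

T_out = 31.7 °C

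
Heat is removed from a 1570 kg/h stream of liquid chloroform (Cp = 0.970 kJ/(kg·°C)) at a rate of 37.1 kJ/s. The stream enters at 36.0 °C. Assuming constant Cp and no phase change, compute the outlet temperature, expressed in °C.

T_out = -51.7 °C

Q = 37.1 kJ/s = 133560 kJ/h
ΔT = Q/(ṁ·Cp) = 133560/(1570×0.970) = 87.701 K
T_out = 36.0 − 87.701 = -51.701 °C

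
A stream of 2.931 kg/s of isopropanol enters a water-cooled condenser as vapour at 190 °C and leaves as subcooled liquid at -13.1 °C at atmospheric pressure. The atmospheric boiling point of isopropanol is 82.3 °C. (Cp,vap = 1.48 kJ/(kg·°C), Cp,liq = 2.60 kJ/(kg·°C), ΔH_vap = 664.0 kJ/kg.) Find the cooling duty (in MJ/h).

vapour 190→82.3 °C: -159.4 kJ/kg
condensation at 82.3 °C: -664 kJ/kg
liquid 82.3→-13.1 °C: -248.04 kJ/kg
Δh = -159.4 + -664 + -248.04 = -1071.4 kJ/kg
Q = ṁ·Δh = 2.931 kg/s × -1071.4 kJ/kg = -3140.4 kJ/s
|Q| = 3140.4 kW = 11305 MJ/h

Q_c = 11300 MJ/h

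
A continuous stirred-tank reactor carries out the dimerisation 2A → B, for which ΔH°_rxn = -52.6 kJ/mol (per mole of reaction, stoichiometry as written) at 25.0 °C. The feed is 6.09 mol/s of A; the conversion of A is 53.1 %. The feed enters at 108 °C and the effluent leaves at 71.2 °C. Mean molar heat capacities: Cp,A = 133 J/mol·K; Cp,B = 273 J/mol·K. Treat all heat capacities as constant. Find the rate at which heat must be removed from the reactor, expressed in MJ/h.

Extent of reaction ξ = 0.531 × 6.09 / 2 = 1.6169 mol/s
Reaction term: ξ·ΔH°_rxn = 1.6169 × -52.6 = -85.049 kJ/s
Sensible, feed 108→25 °C: -67.228 kJ/s
Outlet flows (mol/s): A 2.8562, B 1.6169
Sensible, products 25→71.2 °C: 37.944 kJ/s
Q = ΔH = -114.33 kJ/s = -114.33 kW
Heat removed = 411.6 MJ/h

Q_out = 412 MJ/h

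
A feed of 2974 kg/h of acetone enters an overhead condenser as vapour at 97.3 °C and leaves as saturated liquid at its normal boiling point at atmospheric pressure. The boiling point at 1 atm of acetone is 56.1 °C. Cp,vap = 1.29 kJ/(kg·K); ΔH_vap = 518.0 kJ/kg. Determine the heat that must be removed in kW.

Q_c = 472 kW

vapour 97.3→56.1 °C: -53.148 kJ/kg
condensation at 56.1 °C: -518 kJ/kg
Δh = -53.148 + -518 = -571.15 kJ/kg
Q = ṁ·Δh = 2974 kg/h × -571.15 kJ/kg = -1.6986e+06 kJ/h
|Q| = 471.83 kW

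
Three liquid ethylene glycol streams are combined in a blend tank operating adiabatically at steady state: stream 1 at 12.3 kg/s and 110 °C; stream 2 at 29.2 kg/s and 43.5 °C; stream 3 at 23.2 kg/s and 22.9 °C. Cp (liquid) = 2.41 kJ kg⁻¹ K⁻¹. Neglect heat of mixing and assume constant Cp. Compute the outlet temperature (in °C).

Adiabatic, steady state ⇒ Σ ṁᵢCp,ᵢ(T_out − Tᵢ) = 0
Σ ṁᵢCp,ᵢTᵢ = 12.3×2.41×110 + 29.2×2.41×43.5 + 23.2×2.41×22.9 = 7602.3
Σ ṁᵢCp,ᵢ = 12.3×2.41 + 29.2×2.41 + 23.2×2.41 = 155.93
T_out = 7602.3 / 155.93 = 48.755 °C

T_out = 48.8 °C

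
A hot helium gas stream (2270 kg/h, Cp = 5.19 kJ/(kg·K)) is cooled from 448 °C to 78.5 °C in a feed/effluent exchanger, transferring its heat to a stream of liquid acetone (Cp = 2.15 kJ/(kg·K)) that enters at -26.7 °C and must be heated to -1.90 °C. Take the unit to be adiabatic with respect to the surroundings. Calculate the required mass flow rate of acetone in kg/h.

ṁ_c = 81600 kg/h

Heat released by hot stream: Q = 2270 × 5.19 × (448 − 78.5) = 4.3532e+06 kJ/h
Energy balance on cold side (adiabatic exchanger): Q = ṁ_c·Cp_c·(T_c,out − T_c,in)
ṁ_c = 4.3532e+06 / [2.15 × (-1.90 − -26.7)] = 81643 kg/h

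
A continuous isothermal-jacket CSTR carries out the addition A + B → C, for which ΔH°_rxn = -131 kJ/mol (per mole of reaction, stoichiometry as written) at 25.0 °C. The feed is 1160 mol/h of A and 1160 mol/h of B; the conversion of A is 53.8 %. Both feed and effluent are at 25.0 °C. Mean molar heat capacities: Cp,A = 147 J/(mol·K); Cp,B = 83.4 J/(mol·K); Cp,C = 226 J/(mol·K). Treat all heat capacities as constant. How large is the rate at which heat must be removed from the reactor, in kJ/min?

Extent of reaction ξ = 0.538 × 1160 = 624.08 mol/h
Reaction term: ξ·ΔH°_rxn = 624.08 × -131 = -81754 kJ/h
Q = ΔH = -81754 kJ/h = -22.71 kW
Heat removed = 1362.6 kJ/min

Q_out = 1360 kJ/min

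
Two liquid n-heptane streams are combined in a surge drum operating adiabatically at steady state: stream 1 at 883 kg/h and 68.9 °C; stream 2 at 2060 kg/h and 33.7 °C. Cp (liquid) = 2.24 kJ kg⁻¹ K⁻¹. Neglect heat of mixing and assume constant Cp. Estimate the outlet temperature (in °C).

No heat crosses the boundary, so H_out = H_in.
Σ ṁᵢCp,ᵢTᵢ = 883×2.24×68.9 + 2060×2.24×33.7 = 291780
Σ ṁᵢCp,ᵢ = 883×2.24 + 2060×2.24 = 6592.3
T_out = 291780 / 6592.3 = 44.261 °C

T_out = 44.3 °C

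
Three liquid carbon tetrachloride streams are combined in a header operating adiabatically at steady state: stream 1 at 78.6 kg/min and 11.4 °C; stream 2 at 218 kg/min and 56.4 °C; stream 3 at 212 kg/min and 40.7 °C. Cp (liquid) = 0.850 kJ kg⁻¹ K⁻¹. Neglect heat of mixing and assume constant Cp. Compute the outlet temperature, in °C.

T_out = 42.9 °C

Energy balance with Q = 0: Σ ṁᵢCp,ᵢ(T_out − Tᵢ) = 0
Σ ṁᵢCp,ᵢTᵢ = 78.6×0.850×11.4 + 218×0.850×56.4 + 212×0.850×40.7 = 18547
Σ ṁᵢCp,ᵢ = 78.6×0.850 + 218×0.850 + 212×0.850 = 432.31
T_out = 18547 / 432.31 = 42.901 °C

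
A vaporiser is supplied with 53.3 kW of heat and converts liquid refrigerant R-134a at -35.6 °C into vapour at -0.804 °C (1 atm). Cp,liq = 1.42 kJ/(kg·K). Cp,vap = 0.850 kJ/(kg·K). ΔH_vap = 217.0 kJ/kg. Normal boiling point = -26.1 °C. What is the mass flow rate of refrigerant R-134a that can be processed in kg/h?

ṁ = 761 kg/h

Δh = 1.42×(-26.1−-35.6) + 217.0 + 0.850×(-0.804−-26.1) = 251.99 kJ/kg
Q = 53.3 kW = 53.3 kJ/s = 191880 kJ/h
ṁ = Q/Δh = 191880 / 251.99 = 761.45 kg/h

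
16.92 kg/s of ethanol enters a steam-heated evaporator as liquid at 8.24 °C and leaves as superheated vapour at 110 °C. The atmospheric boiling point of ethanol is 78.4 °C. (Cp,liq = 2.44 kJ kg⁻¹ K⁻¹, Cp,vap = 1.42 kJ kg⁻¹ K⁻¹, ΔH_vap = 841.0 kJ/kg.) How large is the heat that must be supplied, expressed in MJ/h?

Q = 64400 MJ/h

liquid 8.24→78.4 °C: 171.19 kJ/kg
vaporisation at 78.4 °C: 841 kJ/kg
vapour 78.4→110 °C: 44.872 kJ/kg
Δh = 171.19 + 841 + 44.872 = 1057.1 kJ/kg
Q = ṁ·Δh = 16.92 kg/s × 1057.1 kJ/kg = 17885 kJ/s
|Q| = 17885 kW = 64388 MJ/h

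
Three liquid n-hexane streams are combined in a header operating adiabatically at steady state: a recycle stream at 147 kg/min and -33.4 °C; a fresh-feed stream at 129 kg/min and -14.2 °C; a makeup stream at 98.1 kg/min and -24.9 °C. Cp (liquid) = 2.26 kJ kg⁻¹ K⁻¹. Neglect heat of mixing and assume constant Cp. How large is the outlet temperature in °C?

Adiabatic, steady state ⇒ Σ ṁᵢCp,ᵢ(T_out − Tᵢ) = 0
T_out = Σ ṁᵢCp,ᵢTᵢ / Σ ṁᵢCp,ᵢ
      = -20756 / 845.47 = -24.55 °C

T_out = -24.6 °C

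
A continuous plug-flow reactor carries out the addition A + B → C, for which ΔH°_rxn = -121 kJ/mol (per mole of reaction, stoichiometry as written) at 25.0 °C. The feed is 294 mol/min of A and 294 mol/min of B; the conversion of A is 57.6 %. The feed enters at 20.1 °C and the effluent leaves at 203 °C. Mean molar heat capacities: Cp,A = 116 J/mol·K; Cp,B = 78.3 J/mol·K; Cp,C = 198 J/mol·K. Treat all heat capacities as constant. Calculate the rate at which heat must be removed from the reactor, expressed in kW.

Extent of reaction ξ = 0.576 × 294 = 169.34 mol/min
Reaction term: ξ·ΔH°_rxn = 169.34 × -121 = -20491 kJ/min
Sensible, feed 20.1→25 °C: 279.91 kJ/min
Outlet flows (mol/min): A 124.66, B 124.66, C 169.34
Sensible, products 25→203 °C: 10280 kJ/min
Q = ΔH = -9931.1 kJ/min = -165.52 kW
Heat removed = 165.52 kW

Q_out = 166 kW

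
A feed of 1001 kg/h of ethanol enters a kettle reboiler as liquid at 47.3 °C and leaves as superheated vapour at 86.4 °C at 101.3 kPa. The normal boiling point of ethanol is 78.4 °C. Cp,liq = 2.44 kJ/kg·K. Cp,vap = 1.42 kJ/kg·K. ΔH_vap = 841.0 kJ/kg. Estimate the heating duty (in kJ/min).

liquid 47.3→78.4 °C: 75.884 kJ/kg
vaporisation at 78.4 °C: 841 kJ/kg
vapour 78.4→86.4 °C: 11.36 kJ/kg
Δh = 75.884 + 841 + 11.36 = 928.24 kJ/kg
Q = ṁ·Δh = 1001 kg/h × 928.24 kJ/kg = 929170 kJ/h
|Q| = 258.1 kW = 15486 kJ/min

Q = 15500 kJ/min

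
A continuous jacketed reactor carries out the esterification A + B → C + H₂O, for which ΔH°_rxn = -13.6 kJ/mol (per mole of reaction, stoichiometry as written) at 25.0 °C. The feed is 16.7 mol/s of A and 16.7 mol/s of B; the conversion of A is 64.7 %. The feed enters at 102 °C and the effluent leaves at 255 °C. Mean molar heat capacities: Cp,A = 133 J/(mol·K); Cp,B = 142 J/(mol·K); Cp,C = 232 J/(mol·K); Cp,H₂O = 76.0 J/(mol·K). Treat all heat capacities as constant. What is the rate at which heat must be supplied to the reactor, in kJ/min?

Extent of reaction ξ = 0.647 × 16.7 = 10.805 mol/s
Reaction term: ξ·ΔH°_rxn = 10.805 × -13.6 = -146.95 kJ/s
Sensible, feed 102→25 °C: -353.62 kJ/s
Outlet flows (mol/s): A 5.8951, B 5.8951, C 10.805, H₂O 10.805
Sensible, products 25→255 °C: 1138.3 kJ/s
Q = ΔH = 637.72 kJ/s = 637.72 kW
Heat supplied = 38263 kJ/min

Q_in = 38300 kJ/min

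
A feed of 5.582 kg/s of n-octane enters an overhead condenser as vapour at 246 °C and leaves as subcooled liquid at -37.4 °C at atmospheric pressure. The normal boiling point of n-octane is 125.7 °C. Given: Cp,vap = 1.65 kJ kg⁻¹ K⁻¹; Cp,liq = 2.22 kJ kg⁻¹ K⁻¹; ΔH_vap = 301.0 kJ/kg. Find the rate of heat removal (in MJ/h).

vapour 246→125.7 °C: -198.49 kJ/kg
condensation at 125.7 °C: -301 kJ/kg
liquid 125.7→-37.4 °C: -362.08 kJ/kg
Δh = -198.49 + -301 + -362.08 = -861.58 kJ/kg
Q = ṁ·Δh = 5.582 kg/s × -861.58 kJ/kg = -4809.3 kJ/s
|Q| = 4809.3 kW = 17314 MJ/h

Q_c = 17300 MJ/h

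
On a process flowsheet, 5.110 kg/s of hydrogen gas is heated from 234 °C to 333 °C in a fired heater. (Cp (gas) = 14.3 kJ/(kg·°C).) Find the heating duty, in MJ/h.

Q = ṁ·Cp·ΔT = 5.110 × 14.3 × (333 − 234) = 7234.2 kJ/s
Heating duty = 26043 MJ/h

Q = 26000 MJ/h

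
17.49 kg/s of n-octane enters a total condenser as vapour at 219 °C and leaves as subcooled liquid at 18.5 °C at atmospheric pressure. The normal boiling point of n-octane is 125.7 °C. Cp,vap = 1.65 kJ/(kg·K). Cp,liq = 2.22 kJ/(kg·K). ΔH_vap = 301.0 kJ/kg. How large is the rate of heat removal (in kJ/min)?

vapour 219→125.7 °C: -153.94 kJ/kg
condensation at 125.7 °C: -301 kJ/kg
liquid 125.7→18.5 °C: -237.98 kJ/kg
Δh = -153.94 + -301 + -237.98 = -692.93 kJ/kg
Q = ṁ·Δh = 17.49 kg/s × -692.93 kJ/kg = -12119 kJ/s
|Q| = 12119 kW = 727160 kJ/min

Q_c = 727000 kJ/min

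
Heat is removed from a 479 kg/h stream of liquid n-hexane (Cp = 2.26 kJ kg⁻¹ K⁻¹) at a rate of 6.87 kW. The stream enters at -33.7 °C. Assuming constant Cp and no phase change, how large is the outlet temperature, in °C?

Q = 6.87 kW = 24732 kJ/h
ΔT = Q/(ṁ·Cp) = 24732/(479×2.26) = 22.846 K
T_out = -33.7 − 22.846 = -56.546 °C

T_out = -56.5 °C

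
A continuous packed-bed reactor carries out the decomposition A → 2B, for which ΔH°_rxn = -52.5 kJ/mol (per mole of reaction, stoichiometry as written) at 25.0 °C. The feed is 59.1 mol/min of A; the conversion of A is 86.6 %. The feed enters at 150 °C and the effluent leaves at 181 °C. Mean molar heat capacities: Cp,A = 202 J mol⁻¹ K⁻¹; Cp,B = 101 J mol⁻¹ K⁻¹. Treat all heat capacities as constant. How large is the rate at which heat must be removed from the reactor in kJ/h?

Q_out = 139000 kJ/h

Extent of reaction ξ = 0.866 × 59.1 = 51.181 mol/min
Reaction term: ξ·ΔH°_rxn = 51.181 × -52.5 = -2687 kJ/min
Sensible, feed 150→25 °C: -1492.3 kJ/min
Outlet flows (mol/min): A 7.9194, B 102.36
Sensible, products 25→181 °C: 1862.4 kJ/min
Q = ΔH = -2316.9 kJ/min = -38.615 kW
Heat removed = 139010 kJ/h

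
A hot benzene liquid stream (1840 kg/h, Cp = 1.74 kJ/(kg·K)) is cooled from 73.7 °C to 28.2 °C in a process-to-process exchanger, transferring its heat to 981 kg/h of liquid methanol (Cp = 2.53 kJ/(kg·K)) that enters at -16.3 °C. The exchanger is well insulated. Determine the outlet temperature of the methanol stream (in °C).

Heat released by hot stream: Q = 1840 × 1.74 × (73.7 − 28.2) = 145670 kJ/h
Energy balance on cold side (adiabatic exchanger): Q = ṁ_c·Cp_c·(T_c,out − T_c,in)
T_c,out = -16.3 + 145670/(981 × 2.53) = 42.393 °C

T_c,out = 42.4 °C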